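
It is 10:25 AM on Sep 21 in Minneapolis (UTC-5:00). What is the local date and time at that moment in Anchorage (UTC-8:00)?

Anchorage is 3:00 behind Minneapolis.
Shift by the zone difference: 10:25 AM − 3:00 = 7:25 AM on Sep 21 in Anchorage.

7:25 AM on Sep 21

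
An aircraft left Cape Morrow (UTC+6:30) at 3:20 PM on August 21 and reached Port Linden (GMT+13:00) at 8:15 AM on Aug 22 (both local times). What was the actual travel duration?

10 hours 25 minutes

Departure in UTC: 3:20 PM − 6:30 = 8:50 AM on Aug 21.
Arrival in UTC: 8:15 AM − 13:00 = 7:15 PM on Aug 21.
Elapsed = 7:15 PM − 8:50 AM = 10 hours 25 minutes.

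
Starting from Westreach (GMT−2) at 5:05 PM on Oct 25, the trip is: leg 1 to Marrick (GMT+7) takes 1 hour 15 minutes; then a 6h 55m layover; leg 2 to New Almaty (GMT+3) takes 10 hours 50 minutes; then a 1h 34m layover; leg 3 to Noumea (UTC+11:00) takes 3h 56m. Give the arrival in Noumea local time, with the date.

Convert departure to UTC: 5:05 PM + 2:00 = 7:05 PM UTC on Oct 25.
Add 1 hour 15 minutes leg 1 → 8:20 PM UTC.
Add 6 hours 55 minutes layover in Marrick → 3:15 AM UTC (Oct 26).
Add 10 hours 50 minutes leg 2 → 2:05 PM UTC.
Add 1 hour and 34 minutes layover in New Almaty → 3:39 PM UTC.
Add 3 hours 56 minutes leg 3 → 7:35 PM UTC.
Noumea is UTC+11:00, so local arrival = 7:35 PM + 11:00 = 6:35 AM on Oct 27.

6:35 AM on October 27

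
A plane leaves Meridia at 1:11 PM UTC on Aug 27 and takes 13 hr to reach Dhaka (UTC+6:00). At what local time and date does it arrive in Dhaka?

Departure is given in UTC: 1:11 PM on Aug 27.
Add 13 hours → 2:11 AM UTC (Aug 28).
Dhaka is UTC+6:00: 2:11 AM + 6:00 = 8:11 AM on Aug 28.

8:11 AM on August 28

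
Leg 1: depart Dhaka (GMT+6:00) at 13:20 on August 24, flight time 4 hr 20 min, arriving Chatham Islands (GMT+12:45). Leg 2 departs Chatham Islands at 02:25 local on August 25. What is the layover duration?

2 hours

Convert departure to UTC: 13:20 − 6:00 = 07:20 UTC on Aug 24.
Add 4 hours and 20 minutes flight time → 11:40 UTC.
Chatham Islands is UTC+12:45, so local arrival = 11:40 + 12:45 = 00:25 on Aug 25.
Layover = 02:25 − 00:25 = 2 hours.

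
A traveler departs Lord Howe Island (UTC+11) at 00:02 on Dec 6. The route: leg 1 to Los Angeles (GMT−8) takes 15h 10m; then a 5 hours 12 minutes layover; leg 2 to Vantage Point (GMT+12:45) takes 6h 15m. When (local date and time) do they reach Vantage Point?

04:24 on December 7

Convert departure to UTC: 00:02 − 11:00 = 13:02 UTC on Dec 5.
Add 15 hours 10 minutes leg 1 → 04:12 UTC (Dec 6).
Add 5 hours 12 minutes layover in Los Angeles → 09:24 UTC.
Add 6 hours 15 minutes leg 2 → 15:39 UTC.
Vantage Point is UTC+12:45, so local arrival = 15:39 + 12:45 = 04:24 on Dec 7.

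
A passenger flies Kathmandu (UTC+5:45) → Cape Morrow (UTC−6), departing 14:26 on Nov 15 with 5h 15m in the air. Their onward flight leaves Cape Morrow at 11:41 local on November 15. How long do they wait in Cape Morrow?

3 hours 45 minutes

Convert departure to UTC: 14:26 − 5:45 = 08:41 UTC on Nov 15.
Add 5 hours 15 minutes flight time → 13:56 UTC.
Cape Morrow is UTC−6:00, so local arrival = 13:56 − 6:00 = 07:56 on Nov 15.
Layover = 11:41 − 07:56 = 3 hours 45 minutes.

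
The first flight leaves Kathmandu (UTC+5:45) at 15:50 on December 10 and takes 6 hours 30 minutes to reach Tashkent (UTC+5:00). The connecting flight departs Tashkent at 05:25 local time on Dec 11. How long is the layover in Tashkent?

Convert departure to UTC: 15:50 − 5:45 = 10:05 UTC on Dec 10.
Add 6 hours 30 minutes flight time → 16:35 UTC.
Tashkent is UTC+5:00, so local arrival = 16:35 + 5:00 = 21:35 on Dec 10.
Layover = 05:25 − 21:35 (+1 day) = 7 hours 50 minutes.

7 hours 50 minutes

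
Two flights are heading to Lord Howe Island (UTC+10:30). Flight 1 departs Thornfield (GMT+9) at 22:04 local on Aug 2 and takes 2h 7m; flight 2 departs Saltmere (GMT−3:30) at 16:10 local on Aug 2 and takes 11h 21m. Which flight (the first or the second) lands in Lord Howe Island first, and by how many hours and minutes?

the first, by 15 hours 50 minutes

Flight 1 in UTC: 22:04 − 9:00 = 13:04 on Aug 2.
+2 hours and 7 minutes → arrive 15:11 UTC on Aug 2.
Flight 2 in UTC: 16:10 + 3:30 = 19:40 on Aug 2.
+11 hours 21 minutes → arrive 07:01 UTC on Aug 3.
Flight 1 lands earlier by 15 hours 50 minutes.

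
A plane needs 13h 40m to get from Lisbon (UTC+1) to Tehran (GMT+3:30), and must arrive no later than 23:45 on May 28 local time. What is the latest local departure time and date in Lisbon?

Target arrival in UTC: 23:45 − 3:30 = 20:15 on May 28.
Subtract 13 hours 40 minutes → departure 06:35 UTC on May 28.
Lisbon is UTC+1:00: 06:35 + 1:00 = 07:35 on May 28.

07:35 on May 28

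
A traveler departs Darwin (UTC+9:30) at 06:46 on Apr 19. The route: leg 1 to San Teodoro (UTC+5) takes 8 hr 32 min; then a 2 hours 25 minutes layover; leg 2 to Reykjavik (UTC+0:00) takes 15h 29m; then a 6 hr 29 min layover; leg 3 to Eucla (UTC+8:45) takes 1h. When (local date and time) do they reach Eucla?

15:56 on April 20

Convert departure to UTC: 06:46 − 9:30 = 21:16 UTC on Apr 18.
Add 8 hours and 32 minutes leg 1 → 05:48 UTC (Apr 19).
Add 2 hours and 25 minutes layover in San Teodoro → 08:13 UTC.
Add 15 hours and 29 minutes leg 2 → 23:42 UTC.
Add 6 hours and 29 minutes layover in Reykjavik → 06:11 UTC (Apr 20).
Add 1 hour leg 3 → 07:11 UTC.
Eucla is UTC+8:45, so local arrival = 07:11 + 8:45 = 15:56 on Apr 20.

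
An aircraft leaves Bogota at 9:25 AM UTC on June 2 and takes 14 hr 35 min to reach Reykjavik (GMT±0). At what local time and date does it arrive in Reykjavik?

12:00 AM on June 3

Departure is given in UTC: 9:25 AM on Jun 2.
Add 14 hours 35 minutes → 12:00 AM UTC (Jun 3).
Reykjavik is UTC+0, so local arrival is 12:00 AM on Jun 3.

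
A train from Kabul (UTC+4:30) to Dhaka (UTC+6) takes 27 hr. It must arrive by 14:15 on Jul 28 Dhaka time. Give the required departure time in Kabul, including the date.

Target arrival in UTC: 14:15 − 6:00 = 08:15 on Jul 28.
Subtract 27 hours → departure 05:15 UTC on Jul 27.
Kabul is UTC+4:30: 05:15 + 4:30 = 09:45 on Jul 27.

09:45 on July 27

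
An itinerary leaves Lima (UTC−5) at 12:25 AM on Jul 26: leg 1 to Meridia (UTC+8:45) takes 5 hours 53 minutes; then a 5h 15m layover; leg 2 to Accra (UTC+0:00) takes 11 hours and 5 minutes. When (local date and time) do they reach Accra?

Convert departure to UTC: 12:25 AM + 5:00 = 5:25 AM UTC on Jul 26.
Add 5 hours and 53 minutes leg 1 → 11:18 AM UTC.
Add 5 hours 15 minutes layover in Meridia → 4:33 PM UTC.
Add 11 hours and 5 minutes leg 2 → 3:38 AM UTC (Jul 27).
Accra is UTC+0, so local arrival is the same: 3:38 AM on Jul 27.

3:38 AM on Jul 27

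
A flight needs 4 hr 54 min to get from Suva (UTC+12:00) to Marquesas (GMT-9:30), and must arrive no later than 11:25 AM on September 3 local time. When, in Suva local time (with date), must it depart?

4:01 AM on September 4

Target arrival in UTC: 11:25 AM + 9:30 = 8:55 PM on Sep 3.
Subtract 4 hours 54 minutes → departure 4:01 PM UTC on Sep 3.
Suva is UTC+12:00: 4:01 PM + 12:00 = 4:01 AM on Sep 4.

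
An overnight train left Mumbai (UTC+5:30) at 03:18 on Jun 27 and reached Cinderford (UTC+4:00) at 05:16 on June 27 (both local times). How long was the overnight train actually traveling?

3 hours 28 minutes

Departure in UTC: 03:18 − 5:30 = 21:48 on Jun 26.
Arrival in UTC: 05:16 − 4:00 = 01:16 on Jun 27.
Elapsed = 01:16 − 21:48 (+1 day) = 3 hours 28 minutes.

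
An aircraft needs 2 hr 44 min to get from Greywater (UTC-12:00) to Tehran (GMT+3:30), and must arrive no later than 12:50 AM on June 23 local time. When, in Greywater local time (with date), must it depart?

Target arrival in UTC: 12:50 AM − 3:30 = 9:20 PM on Jun 22.
Subtract 2 hours 44 minutes → departure 6:36 PM UTC on Jun 22.
Greywater is UTC−12:00: 6:36 PM − 12:00 = 6:36 AM on Jun 22.

6:36 AM on Jun 22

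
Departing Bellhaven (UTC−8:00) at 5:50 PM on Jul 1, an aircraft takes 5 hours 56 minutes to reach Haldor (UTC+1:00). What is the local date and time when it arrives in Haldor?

Convert departure to UTC: 5:50 PM + 8:00 = 1:50 AM UTC on Jul 2.
Add 5 hours 56 minutes travel time → 7:46 AM UTC.
Haldor is UTC+1:00, so local arrival = 7:46 AM + 1:00 = 8:46 AM on Jul 2.

8:46 AM on July 2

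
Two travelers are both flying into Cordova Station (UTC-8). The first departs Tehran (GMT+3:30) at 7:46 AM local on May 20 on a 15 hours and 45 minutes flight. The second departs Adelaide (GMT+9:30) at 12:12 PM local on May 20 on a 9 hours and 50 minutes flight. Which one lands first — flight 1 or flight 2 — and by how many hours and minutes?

the second, by 7 hours 29 minutes

Flight 1 in UTC: 7:46 AM − 3:30 = 4:16 AM on May 20.
+15 hours and 45 minutes → arrive 8:01 PM UTC on May 20.
Flight 2 in UTC: 12:12 PM − 9:30 = 2:42 AM on May 20.
+9 hours 50 minutes → arrive 12:32 PM UTC on May 20.
Flight 2 lands earlier by 7 hours 29 minutes.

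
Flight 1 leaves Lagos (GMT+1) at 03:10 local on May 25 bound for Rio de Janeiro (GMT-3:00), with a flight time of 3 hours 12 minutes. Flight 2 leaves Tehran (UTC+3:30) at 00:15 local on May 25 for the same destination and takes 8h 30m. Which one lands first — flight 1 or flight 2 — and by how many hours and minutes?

Flight 1 in UTC: 03:10 − 1:00 = 02:10 on May 25.
+3 hours and 12 minutes → arrive 05:22 UTC on May 25.
Flight 2 in UTC: 00:15 − 3:30 = 20:45 on May 24.
+8 hours 30 minutes → arrive 05:15 UTC on May 25.
Flight 2 lands earlier by 7 minutes.

the second, by 7 minutes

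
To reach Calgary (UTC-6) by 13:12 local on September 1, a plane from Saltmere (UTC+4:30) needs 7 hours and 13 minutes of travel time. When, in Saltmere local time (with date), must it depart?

16:29 on Sep 1

Target arrival in UTC: 13:12 + 6:00 = 19:12 on Sep 1.
Subtract 7 hours 13 minutes → departure 11:59 UTC on Sep 1.
Saltmere is UTC+4:30: 11:59 + 4:30 = 16:29 on Sep 1.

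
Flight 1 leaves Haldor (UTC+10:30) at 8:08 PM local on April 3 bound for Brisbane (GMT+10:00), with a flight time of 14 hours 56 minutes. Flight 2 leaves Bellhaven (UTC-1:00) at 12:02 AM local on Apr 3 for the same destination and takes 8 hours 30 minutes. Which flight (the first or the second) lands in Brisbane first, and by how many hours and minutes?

the second, by 15 hours 2 minutes

Flight 1 in UTC: 8:08 PM − 10:30 = 9:38 AM on Apr 3.
+14 hours and 56 minutes → arrive 12:34 AM UTC on Apr 4.
Flight 2 in UTC: 12:02 AM + 1:00 = 1:02 AM on Apr 3.
+8 hours and 30 minutes → arrive 9:32 AM UTC on Apr 3.
Flight 2 lands earlier by 15 hours 2 minutes.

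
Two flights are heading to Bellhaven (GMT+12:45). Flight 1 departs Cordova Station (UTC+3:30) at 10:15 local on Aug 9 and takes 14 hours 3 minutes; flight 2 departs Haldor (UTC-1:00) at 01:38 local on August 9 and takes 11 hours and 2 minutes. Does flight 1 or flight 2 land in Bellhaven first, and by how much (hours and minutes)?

Flight 1 in UTC: 10:15 − 3:30 = 06:45 on Aug 9.
+14 hours 3 minutes → arrive 20:48 UTC on Aug 9.
Flight 2 in UTC: 01:38 + 1:00 = 02:38 on Aug 9.
+11 hours 2 minutes → arrive 13:40 UTC on Aug 9.
Flight 2 lands earlier by 7 hours 8 minutes.

the second, by 7 hours 8 minutes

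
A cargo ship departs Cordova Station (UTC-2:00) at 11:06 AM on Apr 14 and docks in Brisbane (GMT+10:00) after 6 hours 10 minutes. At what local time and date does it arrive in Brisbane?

5:16 AM on April 15

Brisbane is 12:00 ahead of Cordova Station.
After 6 hours 10 minutes it is 5:16 PM in Cordova Station.
Shift by the zone difference: 5:16 PM + 12:00 = 5:16 AM on Apr 15 in Brisbane.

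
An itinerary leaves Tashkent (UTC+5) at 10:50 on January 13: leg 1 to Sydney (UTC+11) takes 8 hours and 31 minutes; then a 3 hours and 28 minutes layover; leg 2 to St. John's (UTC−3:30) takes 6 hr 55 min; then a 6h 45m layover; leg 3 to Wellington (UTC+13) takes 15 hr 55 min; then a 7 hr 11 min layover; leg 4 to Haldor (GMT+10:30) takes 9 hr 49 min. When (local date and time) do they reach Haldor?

02:54 on Jan 16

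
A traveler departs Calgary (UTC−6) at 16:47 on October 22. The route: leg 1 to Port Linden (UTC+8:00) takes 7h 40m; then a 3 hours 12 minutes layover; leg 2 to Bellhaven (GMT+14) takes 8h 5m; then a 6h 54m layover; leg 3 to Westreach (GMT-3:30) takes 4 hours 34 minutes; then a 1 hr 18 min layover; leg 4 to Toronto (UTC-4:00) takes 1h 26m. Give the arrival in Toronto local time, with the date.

Convert departure to UTC: 16:47 + 6:00 = 22:47 UTC on Oct 22.
Add 7 hours and 40 minutes leg 1 → 06:27 UTC (Oct 23).
Add 3 hours and 12 minutes layover in Port Linden → 09:39 UTC.
Add 8 hours and 5 minutes leg 2 → 17:44 UTC.
Add 6 hours and 54 minutes layover in Bellhaven → 00:38 UTC (Oct 24).
Add 4 hours 34 minutes leg 3 → 05:12 UTC.
Add 1 hour and 18 minutes layover in Westreach → 06:30 UTC.
Add 1 hour 26 minutes leg 4 → 07:56 UTC.
Toronto is UTC−4:00, so local arrival = 07:56 − 4:00 = 03:56 on Oct 24.

03:56 on October 24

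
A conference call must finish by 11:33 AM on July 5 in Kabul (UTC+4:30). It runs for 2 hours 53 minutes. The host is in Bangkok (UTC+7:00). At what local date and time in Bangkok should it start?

11:10 AM on July 5

Target end time in UTC: 11:33 AM − 4:30 = 7:03 AM on Jul 5.
Subtract 2 hours and 53 minutes → start 4:10 AM UTC on Jul 5.
Bangkok is UTC+7:00: 4:10 AM + 7:00 = 11:10 AM on Jul 5.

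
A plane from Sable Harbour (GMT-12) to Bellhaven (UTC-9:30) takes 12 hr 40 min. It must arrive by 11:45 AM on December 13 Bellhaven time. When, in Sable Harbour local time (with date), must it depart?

8:35 PM on December 12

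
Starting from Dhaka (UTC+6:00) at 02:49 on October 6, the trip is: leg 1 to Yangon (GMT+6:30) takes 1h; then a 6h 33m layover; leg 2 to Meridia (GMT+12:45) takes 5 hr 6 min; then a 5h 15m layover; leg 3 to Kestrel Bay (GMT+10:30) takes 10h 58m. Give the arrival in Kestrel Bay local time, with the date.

12:11 on Oct 7

Convert departure to UTC: 02:49 − 6:00 = 20:49 UTC on Oct 5.
Add 1 hour leg 1 → 21:49 UTC.
Add 6 hours 33 minutes layover in Yangon → 04:22 UTC (Oct 6).
Add 5 hours and 6 minutes leg 2 → 09:28 UTC.
Add 5 hours and 15 minutes layover in Meridia → 14:43 UTC.
Add 10 hours and 58 minutes leg 3 → 01:41 UTC (Oct 7).
Kestrel Bay is UTC+10:30, so local arrival = 01:41 + 10:30 = 12:11 on Oct 7.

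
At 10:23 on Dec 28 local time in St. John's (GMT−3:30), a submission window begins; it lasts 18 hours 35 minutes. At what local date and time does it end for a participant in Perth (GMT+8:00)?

16:28 on Dec 29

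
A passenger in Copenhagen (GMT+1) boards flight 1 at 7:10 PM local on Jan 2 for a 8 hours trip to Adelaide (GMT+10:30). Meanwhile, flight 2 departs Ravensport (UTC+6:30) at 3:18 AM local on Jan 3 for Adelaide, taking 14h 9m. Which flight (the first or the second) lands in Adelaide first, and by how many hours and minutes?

the first, by 8 hours 47 minutes

Flight 1 in UTC: 7:10 PM − 1:00 = 6:10 PM on Jan 2.
+8 hours → arrive 2:10 AM UTC on Jan 3.
Flight 2 in UTC: 3:18 AM − 6:30 = 8:48 PM on Jan 2.
+14 hours and 9 minutes → arrive 10:57 AM UTC on Jan 3.
Flight 1 lands earlier by 8 hours 47 minutes.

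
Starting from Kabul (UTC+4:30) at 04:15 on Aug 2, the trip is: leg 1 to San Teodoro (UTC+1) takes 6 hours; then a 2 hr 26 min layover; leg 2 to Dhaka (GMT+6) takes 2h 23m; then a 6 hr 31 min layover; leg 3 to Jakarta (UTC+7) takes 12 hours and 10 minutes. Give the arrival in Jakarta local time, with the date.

12:15 on August 3

Convert departure to UTC: 04:15 − 4:30 = 23:45 UTC on Aug 1.
Add 6 hours leg 1 → 05:45 UTC (Aug 2).
Add 2 hours and 26 minutes layover in San Teodoro → 08:11 UTC.
Add 2 hours and 23 minutes leg 2 → 10:34 UTC.
Add 6 hours 31 minutes layover in Dhaka → 17:05 UTC.
Add 12 hours 10 minutes leg 3 → 05:15 UTC (Aug 3).
Jakarta is UTC+7:00, so local arrival = 05:15 + 7:00 = 12:15 on Aug 3.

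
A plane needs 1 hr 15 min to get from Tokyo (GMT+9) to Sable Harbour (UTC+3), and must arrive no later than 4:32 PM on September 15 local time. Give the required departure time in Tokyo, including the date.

9:17 PM on September 15

Target arrival in UTC: 4:32 PM − 3:00 = 1:32 PM on Sep 15.
Subtract 1 hour 15 minutes → departure 12:17 PM UTC on Sep 15.
Tokyo is UTC+9:00: 12:17 PM + 9:00 = 9:17 PM on Sep 15.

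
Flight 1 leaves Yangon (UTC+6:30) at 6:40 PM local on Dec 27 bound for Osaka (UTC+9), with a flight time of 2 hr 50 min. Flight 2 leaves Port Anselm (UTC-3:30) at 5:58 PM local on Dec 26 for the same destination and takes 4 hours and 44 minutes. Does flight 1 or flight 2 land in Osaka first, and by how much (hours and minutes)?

Flight 1 in UTC: 6:40 PM − 6:30 = 12:10 PM on Dec 27.
+2 hours 50 minutes → arrive 3:00 PM UTC on Dec 27.
Flight 2 in UTC: 5:58 PM + 3:30 = 9:28 PM on Dec 26.
+4 hours and 44 minutes → arrive 2:12 AM UTC on Dec 27.
Flight 2 lands earlier by 12 hours 48 minutes.

the second, by 12 hours 48 minutes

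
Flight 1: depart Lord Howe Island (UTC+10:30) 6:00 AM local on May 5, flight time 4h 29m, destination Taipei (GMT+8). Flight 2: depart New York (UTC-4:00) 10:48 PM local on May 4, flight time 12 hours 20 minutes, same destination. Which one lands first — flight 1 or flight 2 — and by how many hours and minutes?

the first, by 15 hours 9 minutes

Flight 1 in UTC: 6:00 AM − 10:30 = 7:30 PM on May 4.
+4 hours 29 minutes → arrive 11:59 PM UTC on May 4.
Flight 2 in UTC: 10:48 PM + 4:00 = 2:48 AM on May 5.
+12 hours 20 minutes → arrive 3:08 PM UTC on May 5.
Flight 1 lands earlier by 15 hours 9 minutes.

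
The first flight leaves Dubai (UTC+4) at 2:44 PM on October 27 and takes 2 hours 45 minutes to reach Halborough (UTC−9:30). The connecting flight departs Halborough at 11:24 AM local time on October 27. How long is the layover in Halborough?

7 hours 25 minutes

Convert departure to UTC: 2:44 PM − 4:00 = 10:44 AM UTC on Oct 27.
Add 2 hours 45 minutes flight time → 1:29 PM UTC.
Halborough is UTC−9:30, so local arrival = 1:29 PM − 9:30 = 3:59 AM on Oct 27.
Layover = 11:24 AM − 3:59 AM = 7 hours 25 minutes.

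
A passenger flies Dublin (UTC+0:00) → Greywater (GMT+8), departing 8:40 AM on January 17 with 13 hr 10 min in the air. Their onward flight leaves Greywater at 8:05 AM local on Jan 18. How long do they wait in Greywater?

2 hours 15 minutes

Dublin is at UTC+0, so departure is already 8:40 AM UTC on Jan 17.
Add 13 hours 10 minutes flight time → 9:50 PM UTC.
Greywater is UTC+8:00, so local arrival = 9:50 PM + 8:00 = 5:50 AM on Jan 18.
Layover = 8:05 AM − 5:50 AM = 2 hours 15 minutes.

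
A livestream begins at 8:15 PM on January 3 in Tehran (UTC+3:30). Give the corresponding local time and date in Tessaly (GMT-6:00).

10:45 AM on Jan 3

Tessaly is 9:30 behind Tehran.
Shift by the zone difference: 8:15 PM − 9:30 = 10:45 AM on Jan 3 in Tessaly.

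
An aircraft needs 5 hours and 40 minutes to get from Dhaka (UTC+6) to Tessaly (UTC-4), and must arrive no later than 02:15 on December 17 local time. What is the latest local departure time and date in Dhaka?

Target arrival in UTC: 02:15 + 4:00 = 06:15 on Dec 17.
Subtract 5 hours 40 minutes → departure 00:35 UTC on Dec 17.
Dhaka is UTC+6:00: 00:35 + 6:00 = 06:35 on Dec 17.

06:35 on December 17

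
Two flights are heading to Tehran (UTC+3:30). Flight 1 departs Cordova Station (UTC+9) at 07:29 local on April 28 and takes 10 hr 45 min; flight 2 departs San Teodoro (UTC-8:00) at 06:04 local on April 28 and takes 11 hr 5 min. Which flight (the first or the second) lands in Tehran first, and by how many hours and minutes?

the first, by 15 hours 55 minutes

Flight 1 in UTC: 07:29 − 9:00 = 22:29 on Apr 27.
+10 hours and 45 minutes → arrive 09:14 UTC on Apr 28.
Flight 2 in UTC: 06:04 + 8:00 = 14:04 on Apr 28.
+11 hours 5 minutes → arrive 01:09 UTC on Apr 29.
Flight 1 lands earlier by 15 hours 55 minutes.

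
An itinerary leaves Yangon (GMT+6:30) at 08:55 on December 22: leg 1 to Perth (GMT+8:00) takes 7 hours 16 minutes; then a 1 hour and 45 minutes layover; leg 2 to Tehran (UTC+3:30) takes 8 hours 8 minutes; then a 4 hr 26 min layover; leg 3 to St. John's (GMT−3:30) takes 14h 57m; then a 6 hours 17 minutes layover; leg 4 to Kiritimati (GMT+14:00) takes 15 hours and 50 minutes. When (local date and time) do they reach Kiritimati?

03:04 on December 25

Convert departure to UTC: 08:55 − 6:30 = 02:25 UTC on Dec 22.
Add 7 hours 16 minutes leg 1 → 09:41 UTC.
Add 1 hour and 45 minutes layover in Perth → 11:26 UTC.
Add 8 hours 8 minutes leg 2 → 19:34 UTC.
Add 4 hours 26 minutes layover in Tehran → 00:00 UTC (Dec 23).
Add 14 hours and 57 minutes leg 3 → 14:57 UTC.
Add 6 hours and 17 minutes layover in St. John's → 21:14 UTC.
Add 15 hours and 50 minutes leg 4 → 13:04 UTC (Dec 24).
Kiritimati is UTC+14:00, so local arrival = 13:04 + 14:00 = 03:04 on Dec 25.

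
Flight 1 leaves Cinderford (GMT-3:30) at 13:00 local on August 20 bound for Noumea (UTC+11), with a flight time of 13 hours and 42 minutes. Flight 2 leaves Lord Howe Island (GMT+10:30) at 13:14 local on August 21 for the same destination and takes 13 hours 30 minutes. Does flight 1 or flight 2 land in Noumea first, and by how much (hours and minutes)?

Flight 1 in UTC: 13:00 + 3:30 = 16:30 on Aug 20.
+13 hours 42 minutes → arrive 06:12 UTC on Aug 21.
Flight 2 in UTC: 13:14 − 10:30 = 02:44 on Aug 21.
+13 hours 30 minutes → arrive 16:14 UTC on Aug 21.
Flight 1 lands earlier by 10 hours 2 minutes.

the first, by 10 hours 2 minutes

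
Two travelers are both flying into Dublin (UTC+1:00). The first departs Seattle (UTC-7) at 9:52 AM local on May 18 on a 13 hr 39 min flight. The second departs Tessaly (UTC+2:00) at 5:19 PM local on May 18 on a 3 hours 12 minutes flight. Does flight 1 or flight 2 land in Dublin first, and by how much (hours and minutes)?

Flight 1 in UTC: 9:52 AM + 7:00 = 4:52 PM on May 18.
+13 hours and 39 minutes → arrive 6:31 AM UTC on May 19.
Flight 2 in UTC: 5:19 PM − 2:00 = 3:19 PM on May 18.
+3 hours and 12 minutes → arrive 6:31 PM UTC on May 18.
Flight 2 lands earlier by 12 hours.

the second, by 12 hours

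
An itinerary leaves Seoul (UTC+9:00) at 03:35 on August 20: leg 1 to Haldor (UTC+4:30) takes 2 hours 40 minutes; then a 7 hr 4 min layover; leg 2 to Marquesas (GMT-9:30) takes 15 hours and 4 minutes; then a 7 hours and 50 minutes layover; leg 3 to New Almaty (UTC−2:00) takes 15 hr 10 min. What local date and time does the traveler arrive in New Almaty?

Convert departure to UTC: 03:35 − 9:00 = 18:35 UTC on Aug 19.
Add 2 hours 40 minutes leg 1 → 21:15 UTC.
Add 7 hours and 4 minutes layover in Haldor → 04:19 UTC (Aug 20).
Add 15 hours 4 minutes leg 2 → 19:23 UTC.
Add 7 hours and 50 minutes layover in Marquesas → 03:13 UTC (Aug 21).
Add 15 hours and 10 minutes leg 3 → 18:23 UTC.
New Almaty is UTC−2:00, so local arrival = 18:23 − 2:00 = 16:23 on Aug 21.

16:23 on August 21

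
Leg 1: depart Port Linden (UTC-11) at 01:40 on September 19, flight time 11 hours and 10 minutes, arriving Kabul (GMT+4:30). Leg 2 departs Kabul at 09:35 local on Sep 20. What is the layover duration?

Convert departure to UTC: 01:40 + 11:00 = 12:40 UTC on Sep 19.
Add 11 hours and 10 minutes flight time → 23:50 UTC.
Kabul is UTC+4:30, so local arrival = 23:50 + 4:30 = 04:20 on Sep 20.
Layover = 09:35 − 04:20 = 5 hours 15 minutes.

5 hours 15 minutes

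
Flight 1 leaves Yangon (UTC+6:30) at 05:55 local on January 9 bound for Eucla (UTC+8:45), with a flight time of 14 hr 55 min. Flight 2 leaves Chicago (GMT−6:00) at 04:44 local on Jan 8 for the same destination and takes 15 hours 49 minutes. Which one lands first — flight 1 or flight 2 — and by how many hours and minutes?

Flight 1 in UTC: 05:55 − 6:30 = 23:25 on Jan 8.
+14 hours and 55 minutes → arrive 14:20 UTC on Jan 9.
Flight 2 in UTC: 04:44 + 6:00 = 10:44 on Jan 8.
+15 hours 49 minutes → arrive 02:33 UTC on Jan 9.
Flight 2 lands earlier by 11 hours 47 minutes.

the second, by 11 hours 47 minutes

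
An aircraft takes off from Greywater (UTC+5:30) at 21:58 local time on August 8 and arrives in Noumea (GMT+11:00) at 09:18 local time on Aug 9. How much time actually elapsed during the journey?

5 hours 50 minutes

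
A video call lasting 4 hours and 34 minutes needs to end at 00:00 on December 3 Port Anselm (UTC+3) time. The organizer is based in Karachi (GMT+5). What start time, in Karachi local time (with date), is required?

Target end time in UTC: 00:00 − 3:00 = 21:00 on Dec 2.
Subtract 4 hours and 34 minutes → start 16:26 UTC on Dec 2.
Karachi is UTC+5:00: 16:26 + 5:00 = 21:26 on Dec 2.

21:26 on December 2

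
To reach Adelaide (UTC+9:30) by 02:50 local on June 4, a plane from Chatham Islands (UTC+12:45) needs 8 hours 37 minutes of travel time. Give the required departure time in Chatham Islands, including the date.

21:28 on Jun 3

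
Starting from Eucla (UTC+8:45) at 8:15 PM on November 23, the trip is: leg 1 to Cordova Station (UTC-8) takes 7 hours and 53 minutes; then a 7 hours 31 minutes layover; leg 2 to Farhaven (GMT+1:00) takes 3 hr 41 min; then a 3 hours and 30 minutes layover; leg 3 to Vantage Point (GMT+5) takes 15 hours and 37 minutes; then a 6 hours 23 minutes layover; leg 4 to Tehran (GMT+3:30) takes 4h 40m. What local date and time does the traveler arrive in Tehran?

4:15 PM on November 25

Convert departure to UTC: 8:15 PM − 8:45 = 11:30 AM UTC on Nov 23.
Add 7 hours and 53 minutes leg 1 → 7:23 PM UTC.
Add 7 hours 31 minutes layover in Cordova Station → 2:54 AM UTC (Nov 24).
Add 3 hours 41 minutes leg 2 → 6:35 AM UTC.
Add 3 hours and 30 minutes layover in Farhaven → 10:05 AM UTC.
Add 15 hours 37 minutes leg 3 → 1:42 AM UTC (Nov 25).
Add 6 hours and 23 minutes layover in Vantage Point → 8:05 AM UTC.
Add 4 hours and 40 minutes leg 4 → 12:45 PM UTC.
Tehran is UTC+3:30, so local arrival = 12:45 PM + 3:30 = 4:15 PM on Nov 25.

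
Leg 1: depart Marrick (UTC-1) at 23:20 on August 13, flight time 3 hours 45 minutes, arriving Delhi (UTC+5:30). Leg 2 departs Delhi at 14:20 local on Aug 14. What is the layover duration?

Convert departure to UTC: 23:20 + 1:00 = 00:20 UTC on Aug 14.
Add 3 hours and 45 minutes flight time → 04:05 UTC.
Delhi is UTC+5:30, so local arrival = 04:05 + 5:30 = 09:35 on Aug 14.
Layover = 14:20 − 09:35 = 4 hours 45 minutes.

4 hours 45 minutes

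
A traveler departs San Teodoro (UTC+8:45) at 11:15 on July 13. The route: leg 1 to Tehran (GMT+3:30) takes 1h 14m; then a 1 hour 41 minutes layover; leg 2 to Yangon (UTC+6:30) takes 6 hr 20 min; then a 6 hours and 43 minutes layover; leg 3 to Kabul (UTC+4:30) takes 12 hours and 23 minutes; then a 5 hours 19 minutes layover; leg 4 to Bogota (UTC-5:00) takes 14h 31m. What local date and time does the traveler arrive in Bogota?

21:41 on July 14

Convert departure to UTC: 11:15 − 8:45 = 02:30 UTC on Jul 13.
Add 1 hour 14 minutes leg 1 → 03:44 UTC.
Add 1 hour 41 minutes layover in Tehran → 05:25 UTC.
Add 6 hours and 20 minutes leg 2 → 11:45 UTC.
Add 6 hours 43 minutes layover in Yangon → 18:28 UTC.
Add 12 hours 23 minutes leg 3 → 06:51 UTC (Jul 14).
Add 5 hours 19 minutes layover in Kabul → 12:10 UTC.
Add 14 hours and 31 minutes leg 4 → 02:41 UTC (Jul 15).
Bogota is UTC−5:00, so local arrival = 02:41 − 5:00 = 21:41 on Jul 14.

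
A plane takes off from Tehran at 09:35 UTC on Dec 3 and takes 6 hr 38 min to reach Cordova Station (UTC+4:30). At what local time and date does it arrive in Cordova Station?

20:43 on December 3

Departure is given in UTC: 09:35 on Dec 3.
Add 6 hours and 38 minutes → 16:13 UTC.
Cordova Station is UTC+4:30: 16:13 + 4:30 = 20:43 on Dec 3.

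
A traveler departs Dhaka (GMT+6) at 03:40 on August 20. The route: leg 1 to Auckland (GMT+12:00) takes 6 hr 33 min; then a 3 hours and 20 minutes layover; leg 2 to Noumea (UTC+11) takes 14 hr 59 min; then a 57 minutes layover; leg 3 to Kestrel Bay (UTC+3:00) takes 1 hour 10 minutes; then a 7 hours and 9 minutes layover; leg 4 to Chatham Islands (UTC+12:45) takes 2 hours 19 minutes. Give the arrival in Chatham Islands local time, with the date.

Convert departure to UTC: 03:40 − 6:00 = 21:40 UTC on Aug 19.
Add 6 hours and 33 minutes leg 1 → 04:13 UTC (Aug 20).
Add 3 hours 20 minutes layover in Auckland → 07:33 UTC.
Add 14 hours and 59 minutes leg 2 → 22:32 UTC.
Add 57 minutes layover in Noumea → 23:29 UTC.
Add 1 hour 10 minutes leg 3 → 00:39 UTC (Aug 21).
Add 7 hours 9 minutes layover in Kestrel Bay → 07:48 UTC.
Add 2 hours and 19 minutes leg 4 → 10:07 UTC.
Chatham Islands is UTC+12:45, so local arrival = 10:07 + 12:45 = 22:52 on Aug 21.

22:52 on August 21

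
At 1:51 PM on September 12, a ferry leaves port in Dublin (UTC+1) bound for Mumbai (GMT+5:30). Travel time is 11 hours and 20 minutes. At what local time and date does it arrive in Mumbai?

5:41 AM on September 13

Mumbai is 4:30 ahead of Dublin.
After 11 hours 20 minutes it is 1:11 AM (Sep 13) in Dublin.
Shift by the zone difference: 1:11 AM + 4:30 = 5:41 AM on Sep 13 in Mumbai.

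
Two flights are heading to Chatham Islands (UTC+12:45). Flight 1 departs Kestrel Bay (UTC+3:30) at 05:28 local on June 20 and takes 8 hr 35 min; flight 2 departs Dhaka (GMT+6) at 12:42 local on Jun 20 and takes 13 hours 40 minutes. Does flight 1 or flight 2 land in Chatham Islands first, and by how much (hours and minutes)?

the first, by 9 hours 49 minutes

Flight 1 in UTC: 05:28 − 3:30 = 01:58 on Jun 20.
+8 hours 35 minutes → arrive 10:33 UTC on Jun 20.
Flight 2 in UTC: 12:42 − 6:00 = 06:42 on Jun 20.
+13 hours 40 minutes → arrive 20:22 UTC on Jun 20.
Flight 1 lands earlier by 9 hours 49 minutes.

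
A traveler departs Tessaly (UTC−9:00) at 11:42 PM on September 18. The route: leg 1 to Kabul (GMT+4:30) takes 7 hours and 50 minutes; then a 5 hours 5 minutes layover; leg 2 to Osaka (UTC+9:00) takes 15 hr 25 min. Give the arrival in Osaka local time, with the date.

10:02 PM on September 20

Convert departure to UTC: 11:42 PM + 9:00 = 8:42 AM UTC on Sep 19.
Add 7 hours and 50 minutes leg 1 → 4:32 PM UTC.
Add 5 hours 5 minutes layover in Kabul → 9:37 PM UTC.
Add 15 hours 25 minutes leg 2 → 1:02 PM UTC (Sep 20).
Osaka is UTC+9:00, so local arrival = 1:02 PM + 9:00 = 10:02 PM on Sep 20.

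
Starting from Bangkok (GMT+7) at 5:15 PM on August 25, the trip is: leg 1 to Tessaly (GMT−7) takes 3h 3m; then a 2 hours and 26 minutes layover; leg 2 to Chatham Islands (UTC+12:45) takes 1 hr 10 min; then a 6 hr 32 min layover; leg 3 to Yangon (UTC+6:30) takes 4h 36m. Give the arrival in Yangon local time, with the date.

Convert departure to UTC: 5:15 PM − 7:00 = 10:15 AM UTC on Aug 25.
Add 3 hours 3 minutes leg 1 → 1:18 PM UTC.
Add 2 hours 26 minutes layover in Tessaly → 3:44 PM UTC.
Add 1 hour 10 minutes leg 2 → 4:54 PM UTC.
Add 6 hours 32 minutes layover in Chatham Islands → 11:26 PM UTC.
Add 4 hours and 36 minutes leg 3 → 4:02 AM UTC (Aug 26).
Yangon is UTC+6:30, so local arrival = 4:02 AM + 6:30 = 10:32 AM on Aug 26.

10:32 AM on August 26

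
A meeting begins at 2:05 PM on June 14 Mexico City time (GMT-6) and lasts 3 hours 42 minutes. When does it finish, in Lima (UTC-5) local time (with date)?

6:47 PM on June 14

Convert start to UTC: 2:05 PM + 6:00 = 8:05 PM UTC on Jun 14.
Add 3 hours and 42 minutes duration → 11:47 PM UTC.
Lima is UTC−5:00, so local end time = 11:47 PM − 5:00 = 6:47 PM on Jun 14.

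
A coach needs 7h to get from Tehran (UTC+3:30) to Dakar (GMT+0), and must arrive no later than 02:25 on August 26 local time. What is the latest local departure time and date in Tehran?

22:55 on August 25

Target arrival is already UTC: 02:25 on Aug 26.
Subtract 7 hours → departure 19:25 UTC on Aug 25.
Tehran is UTC+3:30: 19:25 + 3:30 = 22:55 on Aug 25.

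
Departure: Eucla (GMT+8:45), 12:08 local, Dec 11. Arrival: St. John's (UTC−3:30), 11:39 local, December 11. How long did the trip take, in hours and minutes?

St. John's is 12:15 behind Eucla.
Clock-face elapsed time (ignoring zones) is −29 minutes.
Actual elapsed = −29 minutes + 12:15 = 11 hours 46 minutes.

11 hours 46 minutes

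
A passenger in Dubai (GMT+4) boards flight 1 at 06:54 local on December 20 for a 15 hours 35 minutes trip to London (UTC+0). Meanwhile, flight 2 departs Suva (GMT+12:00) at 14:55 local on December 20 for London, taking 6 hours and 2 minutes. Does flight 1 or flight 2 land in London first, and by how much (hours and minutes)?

the second, by 9 hours 32 minutes

Flight 1 in UTC: 06:54 − 4:00 = 02:54 on Dec 20.
+15 hours and 35 minutes → arrive 18:29 UTC on Dec 20.
Flight 2 in UTC: 14:55 − 12:00 = 02:55 on Dec 20.
+6 hours 2 minutes → arrive 08:57 UTC on Dec 20.
Flight 2 lands earlier by 9 hours 32 minutes.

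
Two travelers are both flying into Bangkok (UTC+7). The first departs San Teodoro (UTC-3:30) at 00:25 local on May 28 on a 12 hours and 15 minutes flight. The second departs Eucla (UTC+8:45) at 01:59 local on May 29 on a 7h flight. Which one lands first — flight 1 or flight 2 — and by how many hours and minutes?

the first, by 8 hours 4 minutes

Flight 1 in UTC: 00:25 + 3:30 = 03:55 on May 28.
+12 hours 15 minutes → arrive 16:10 UTC on May 28.
Flight 2 in UTC: 01:59 − 8:45 = 17:14 on May 28.
+7 hours → arrive 00:14 UTC on May 29.
Flight 1 lands earlier by 8 hours 4 minutes.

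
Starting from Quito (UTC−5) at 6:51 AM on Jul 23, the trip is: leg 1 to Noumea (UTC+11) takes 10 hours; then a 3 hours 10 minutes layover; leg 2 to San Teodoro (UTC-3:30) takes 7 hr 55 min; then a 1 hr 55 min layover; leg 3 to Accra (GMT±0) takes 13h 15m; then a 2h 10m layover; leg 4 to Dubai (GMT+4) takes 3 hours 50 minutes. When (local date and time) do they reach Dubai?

Convert departure to UTC: 6:51 AM + 5:00 = 11:51 AM UTC on Jul 23.
Add 10 hours leg 1 → 9:51 PM UTC.
Add 3 hours 10 minutes layover in Noumea → 1:01 AM UTC (Jul 24).
Add 7 hours 55 minutes leg 2 → 8:56 AM UTC.
Add 1 hour and 55 minutes layover in San Teodoro → 10:51 AM UTC.
Add 13 hours 15 minutes leg 3 → 12:06 AM UTC (Jul 25).
Add 2 hours 10 minutes layover in Accra → 2:16 AM UTC.
Add 3 hours and 50 minutes leg 4 → 6:06 AM UTC.
Dubai is UTC+4:00, so local arrival = 6:06 AM + 4:00 = 10:06 AM on Jul 25.

10:06 AM on Jul 25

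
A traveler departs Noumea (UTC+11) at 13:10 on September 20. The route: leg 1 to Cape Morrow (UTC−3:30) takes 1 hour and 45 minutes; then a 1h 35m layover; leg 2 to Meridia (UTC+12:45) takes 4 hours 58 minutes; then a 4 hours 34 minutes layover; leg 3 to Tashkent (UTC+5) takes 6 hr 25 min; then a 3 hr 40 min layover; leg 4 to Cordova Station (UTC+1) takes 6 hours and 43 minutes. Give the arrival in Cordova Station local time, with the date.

08:50 on September 21

Convert departure to UTC: 13:10 − 11:00 = 02:10 UTC on Sep 20.
Add 1 hour 45 minutes leg 1 → 03:55 UTC.
Add 1 hour and 35 minutes layover in Cape Morrow → 05:30 UTC.
Add 4 hours and 58 minutes leg 2 → 10:28 UTC.
Add 4 hours and 34 minutes layover in Meridia → 15:02 UTC.
Add 6 hours 25 minutes leg 3 → 21:27 UTC.
Add 3 hours 40 minutes layover in Tashkent → 01:07 UTC (Sep 21).
Add 6 hours and 43 minutes leg 4 → 07:50 UTC.
Cordova Station is UTC+1:00, so local arrival = 07:50 + 1:00 = 08:50 on Sep 21.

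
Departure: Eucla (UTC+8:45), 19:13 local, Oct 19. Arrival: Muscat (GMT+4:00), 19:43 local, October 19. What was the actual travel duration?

5 hours 15 minutes

Departure in UTC: 19:13 − 8:45 = 10:28 on Oct 19.
Arrival in UTC: 19:43 − 4:00 = 15:43 on Oct 19.
Elapsed = 15:43 − 10:28 = 5 hours 15 minutes.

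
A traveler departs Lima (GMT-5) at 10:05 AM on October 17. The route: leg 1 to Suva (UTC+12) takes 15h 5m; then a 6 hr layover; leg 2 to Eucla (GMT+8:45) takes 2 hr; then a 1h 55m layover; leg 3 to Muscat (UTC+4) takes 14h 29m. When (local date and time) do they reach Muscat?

Convert departure to UTC: 10:05 AM + 5:00 = 3:05 PM UTC on Oct 17.
Add 15 hours and 5 minutes leg 1 → 6:10 AM UTC (Oct 18).
Add 6 hours layover in Suva → 12:10 PM UTC.
Add 2 hours leg 2 → 2:10 PM UTC.
Add 1 hour and 55 minutes layover in Eucla → 4:05 PM UTC.
Add 14 hours and 29 minutes leg 3 → 6:34 AM UTC (Oct 19).
Muscat is UTC+4:00, so local arrival = 6:34 AM + 4:00 = 10:34 AM on Oct 19.

10:34 AM on Oct 19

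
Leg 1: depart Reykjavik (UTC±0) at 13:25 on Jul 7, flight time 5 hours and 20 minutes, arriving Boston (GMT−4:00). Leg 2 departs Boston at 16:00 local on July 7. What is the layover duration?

Reykjavik is at UTC+0, so departure is already 13:25 UTC on Jul 7.
Add 5 hours and 20 minutes flight time → 18:45 UTC.
Boston is UTC−4:00, so local arrival = 18:45 − 4:00 = 14:45 on Jul 7.
Layover = 16:00 − 14:45 = 1 hour 15 minutes.

1 hour 15 minutes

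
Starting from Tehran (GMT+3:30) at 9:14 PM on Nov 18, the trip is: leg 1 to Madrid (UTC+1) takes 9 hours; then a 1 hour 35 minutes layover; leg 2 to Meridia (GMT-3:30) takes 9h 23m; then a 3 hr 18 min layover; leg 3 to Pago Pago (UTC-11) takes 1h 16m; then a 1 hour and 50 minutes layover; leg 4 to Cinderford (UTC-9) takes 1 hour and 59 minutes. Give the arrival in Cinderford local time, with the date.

Convert departure to UTC: 9:14 PM − 3:30 = 5:44 PM UTC on Nov 18.
Add 9 hours leg 1 → 2:44 AM UTC (Nov 19).
Add 1 hour and 35 minutes layover in Madrid → 4:19 AM UTC.
Add 9 hours and 23 minutes leg 2 → 1:42 PM UTC.
Add 3 hours and 18 minutes layover in Meridia → 5:00 PM UTC.
Add 1 hour and 16 minutes leg 3 → 6:16 PM UTC.
Add 1 hour 50 minutes layover in Pago Pago → 8:06 PM UTC.
Add 1 hour 59 minutes leg 4 → 10:05 PM UTC.
Cinderford is UTC−9:00, so local arrival = 10:05 PM − 9:00 = 1:05 PM on Nov 19.

1:05 PM on November 19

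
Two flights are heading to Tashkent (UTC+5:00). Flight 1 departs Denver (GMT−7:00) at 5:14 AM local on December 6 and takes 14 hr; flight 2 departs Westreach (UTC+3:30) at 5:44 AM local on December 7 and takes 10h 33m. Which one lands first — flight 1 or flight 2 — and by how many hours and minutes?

Flight 1 in UTC: 5:14 AM + 7:00 = 12:14 PM on Dec 6.
+14 hours → arrive 2:14 AM UTC on Dec 7.
Flight 2 in UTC: 5:44 AM − 3:30 = 2:14 AM on Dec 7.
+10 hours 33 minutes → arrive 12:47 PM UTC on Dec 7.
Flight 1 lands earlier by 10 hours 33 minutes.

the first, by 10 hours 33 minutes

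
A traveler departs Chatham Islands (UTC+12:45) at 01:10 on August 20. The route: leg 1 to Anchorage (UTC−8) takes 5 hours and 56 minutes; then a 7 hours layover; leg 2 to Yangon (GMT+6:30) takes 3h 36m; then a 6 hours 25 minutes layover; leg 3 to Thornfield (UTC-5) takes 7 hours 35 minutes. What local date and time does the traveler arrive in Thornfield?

13:57 on Aug 20

Convert departure to UTC: 01:10 − 12:45 = 12:25 UTC on Aug 19.
Add 5 hours 56 minutes leg 1 → 18:21 UTC.
Add 7 hours layover in Anchorage → 01:21 UTC (Aug 20).
Add 3 hours and 36 minutes leg 2 → 04:57 UTC.
Add 6 hours and 25 minutes layover in Yangon → 11:22 UTC.
Add 7 hours and 35 minutes leg 3 → 18:57 UTC.
Thornfield is UTC−5:00, so local arrival = 18:57 − 5:00 = 13:57 on Aug 20.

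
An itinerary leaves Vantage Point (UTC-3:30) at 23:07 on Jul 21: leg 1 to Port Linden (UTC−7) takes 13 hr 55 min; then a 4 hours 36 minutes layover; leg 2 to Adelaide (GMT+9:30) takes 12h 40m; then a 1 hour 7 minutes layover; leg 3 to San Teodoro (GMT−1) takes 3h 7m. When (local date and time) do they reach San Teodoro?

Convert departure to UTC: 23:07 + 3:30 = 02:37 UTC on Jul 22.
Add 13 hours 55 minutes leg 1 → 16:32 UTC.
Add 4 hours 36 minutes layover in Port Linden → 21:08 UTC.
Add 12 hours 40 minutes leg 2 → 09:48 UTC (Jul 23).
Add 1 hour and 7 minutes layover in Adelaide → 10:55 UTC.
Add 3 hours 7 minutes leg 3 → 14:02 UTC.
San Teodoro is UTC−1:00, so local arrival = 14:02 − 1:00 = 13:02 on Jul 23.

13:02 on July 23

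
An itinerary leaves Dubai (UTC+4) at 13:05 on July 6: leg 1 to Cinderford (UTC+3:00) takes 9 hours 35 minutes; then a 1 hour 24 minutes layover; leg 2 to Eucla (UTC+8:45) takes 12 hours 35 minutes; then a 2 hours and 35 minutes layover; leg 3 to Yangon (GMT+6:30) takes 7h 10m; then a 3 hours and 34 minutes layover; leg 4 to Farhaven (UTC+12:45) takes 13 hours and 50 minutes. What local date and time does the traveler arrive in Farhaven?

00:33 on July 9

Convert departure to UTC: 13:05 − 4:00 = 09:05 UTC on Jul 6.
Add 9 hours 35 minutes leg 1 → 18:40 UTC.
Add 1 hour and 24 minutes layover in Cinderford → 20:04 UTC.
Add 12 hours 35 minutes leg 2 → 08:39 UTC (Jul 7).
Add 2 hours and 35 minutes layover in Eucla → 11:14 UTC.
Add 7 hours and 10 minutes leg 3 → 18:24 UTC.
Add 3 hours and 34 minutes layover in Yangon → 21:58 UTC.
Add 13 hours 50 minutes leg 4 → 11:48 UTC (Jul 8).
Farhaven is UTC+12:45, so local arrival = 11:48 + 12:45 = 00:33 on Jul 9.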